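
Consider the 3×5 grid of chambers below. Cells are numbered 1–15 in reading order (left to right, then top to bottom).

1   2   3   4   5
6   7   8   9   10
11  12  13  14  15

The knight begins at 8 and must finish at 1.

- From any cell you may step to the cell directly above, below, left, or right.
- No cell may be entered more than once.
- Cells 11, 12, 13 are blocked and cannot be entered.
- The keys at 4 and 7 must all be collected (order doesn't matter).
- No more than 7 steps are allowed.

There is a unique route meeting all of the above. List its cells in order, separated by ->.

The budget equals the shortest possible length, so every move has to be on a shortest route through the required cells.
Route from 8: right to 9, up to 4, 2× left (reaching 2), down to 7, left to 6, up to 1 — 7 moves in all.
Check: all required cells visited; 7 ≤ 7 moves.

8 -> 9 -> 4 -> 3 -> 2 -> 7 -> 6 -> 1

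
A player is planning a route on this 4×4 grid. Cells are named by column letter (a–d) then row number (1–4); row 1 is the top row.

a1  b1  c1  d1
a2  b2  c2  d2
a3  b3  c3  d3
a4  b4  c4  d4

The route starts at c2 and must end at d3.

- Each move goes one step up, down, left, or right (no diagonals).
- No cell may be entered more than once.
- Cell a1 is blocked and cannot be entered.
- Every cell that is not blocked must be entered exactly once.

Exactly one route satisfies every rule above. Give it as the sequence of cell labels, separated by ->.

c2 -> d2 -> d1 -> c1 -> b1 -> b2 -> a2 -> a3 -> a4 -> b4 -> b3 -> c3 -> c4 -> d4 -> d3

Need to visit all 15 open cells exactly once, starting at c2 and ending at d3.
Cell a2 has only two open neighbours (a3 and b2), so the path must pass straight through it: one of those is the cell it's entered from and the other is where it exits.
Route from c2: right 1 to d2, up 1 to d1, left 2 to b1, down 1 to b2, left 1 to a2, down 2 to a4, right 1 to b4, up 1 to b3, right 1 to c3, down 1 to c4, right 1 to d4, up 1 to d3 — 14 moves in all.
Check: all 15 open cells covered.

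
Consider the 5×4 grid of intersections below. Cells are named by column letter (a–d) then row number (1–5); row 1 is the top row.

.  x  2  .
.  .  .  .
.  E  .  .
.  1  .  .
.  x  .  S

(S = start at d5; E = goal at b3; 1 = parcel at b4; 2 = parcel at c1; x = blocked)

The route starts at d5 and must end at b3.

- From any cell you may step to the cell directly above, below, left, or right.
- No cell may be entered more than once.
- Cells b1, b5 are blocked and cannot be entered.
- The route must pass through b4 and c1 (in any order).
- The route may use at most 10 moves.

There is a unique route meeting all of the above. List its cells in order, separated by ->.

d5 -> d4 -> d3 -> d2 -> d1 -> c1 -> c2 -> c3 -> c4 -> b4 -> b3

The budget equals the shortest possible length, so every move has to be on a shortest route through the required cells.
Route from d5: up 4 to d1, left 1 to c1, down 3 to c4, left 1 to b4, up 1 to b3 — 10 moves in all.
Check: all required cells visited; 10 ≤ 10 moves.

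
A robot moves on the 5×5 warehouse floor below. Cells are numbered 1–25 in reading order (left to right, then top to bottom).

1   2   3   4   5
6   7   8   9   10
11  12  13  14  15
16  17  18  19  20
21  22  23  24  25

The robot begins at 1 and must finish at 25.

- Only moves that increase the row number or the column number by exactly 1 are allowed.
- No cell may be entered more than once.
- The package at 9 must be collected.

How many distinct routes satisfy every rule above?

16

A right/down-only route from 1 to 25 makes exactly 4 down-moves and 4 right-moves in some order.
With no other constraints that would be C(8,4) = 70 routes.
Split at 9 and multiply the segment counts: 1→9: 4; 9→25: 4; product = 16.
That gives 16 routes.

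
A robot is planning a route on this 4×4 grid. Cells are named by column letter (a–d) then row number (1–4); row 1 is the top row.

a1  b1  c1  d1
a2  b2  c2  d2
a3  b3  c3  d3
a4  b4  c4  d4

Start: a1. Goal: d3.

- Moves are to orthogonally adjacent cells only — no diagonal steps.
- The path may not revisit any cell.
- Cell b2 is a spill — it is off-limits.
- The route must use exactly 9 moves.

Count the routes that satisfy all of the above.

Need simple routes of exactly 9 moves from a1 to d3 (Manhattan distance 5, so 2 moves are spent on a detour and 2 undoing it).
Enumerating: a1 a2 a3 a4 b4 b3 c3 c2 d2 d3 | a1 a2 a3 a4 b4 b3 c3 c4 d4 d3 | a1 a2 a3 a4 b4 c4 c3 c2 d2 d3 | a1 a2 a3 b3 b4 c4 c3 c2 d2 d3 | a1 a2 a3 b3 c3 c2 c1 d1 d2 d3 | a1 b1 c1 c2 c3 b3 b4 c4 d4 d3 | a1 b1 c1 d1 d2 c2 c3 c4 d4 d3.
That gives 7 routes.

7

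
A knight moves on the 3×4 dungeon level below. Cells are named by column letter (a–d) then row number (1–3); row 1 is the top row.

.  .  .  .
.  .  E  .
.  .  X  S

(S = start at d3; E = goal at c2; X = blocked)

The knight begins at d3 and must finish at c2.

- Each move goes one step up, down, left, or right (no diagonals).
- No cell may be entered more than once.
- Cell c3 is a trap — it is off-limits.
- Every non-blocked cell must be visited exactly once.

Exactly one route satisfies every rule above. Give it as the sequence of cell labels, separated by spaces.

d3 d2 d1 c1 b1 a1 a2 a3 b3 b2 c2

Need to visit all 11 open cells exactly once, starting at d3 and ending at c2.
Route from d3: 2× up (reaching d1), 3× left (reaching a1), 2× down (reaching a3), right to b3, up to b2, right to c2 — 10 moves in all.
Check: all 11 open cells covered.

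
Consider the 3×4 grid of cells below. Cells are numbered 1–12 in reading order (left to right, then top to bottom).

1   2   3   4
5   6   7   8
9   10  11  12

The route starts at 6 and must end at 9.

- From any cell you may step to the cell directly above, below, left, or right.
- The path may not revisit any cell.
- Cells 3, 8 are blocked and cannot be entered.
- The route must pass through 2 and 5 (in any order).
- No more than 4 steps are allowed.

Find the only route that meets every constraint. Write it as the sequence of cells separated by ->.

6 -> 2 -> 1 -> 5 -> 9

The budget equals the shortest possible length, so every move has to be on a shortest route through the required cells.
Route from 6: up 1 to 2, left 1 to 1, down 2 to 9 — 4 moves in all.
Check: all required cells visited; 4 ≤ 4 moves.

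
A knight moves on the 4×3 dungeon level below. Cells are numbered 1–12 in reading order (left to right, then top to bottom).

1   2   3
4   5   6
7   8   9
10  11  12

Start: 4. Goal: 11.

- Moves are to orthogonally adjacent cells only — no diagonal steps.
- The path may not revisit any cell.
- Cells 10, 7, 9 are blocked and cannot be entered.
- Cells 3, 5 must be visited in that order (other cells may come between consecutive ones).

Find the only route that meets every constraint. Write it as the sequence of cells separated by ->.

The waypoints must appear in the order 3, 5, with no cell reused.
Route from 4: up 1 to 1, right 2 to 3, down 1 to 6, left 1 to 5, down 2 to 11 — 7 moves in all.
Check: order respected (3 at step 3, 5 at step 5).

4 -> 1 -> 2 -> 3 -> 6 -> 5 -> 8 -> 11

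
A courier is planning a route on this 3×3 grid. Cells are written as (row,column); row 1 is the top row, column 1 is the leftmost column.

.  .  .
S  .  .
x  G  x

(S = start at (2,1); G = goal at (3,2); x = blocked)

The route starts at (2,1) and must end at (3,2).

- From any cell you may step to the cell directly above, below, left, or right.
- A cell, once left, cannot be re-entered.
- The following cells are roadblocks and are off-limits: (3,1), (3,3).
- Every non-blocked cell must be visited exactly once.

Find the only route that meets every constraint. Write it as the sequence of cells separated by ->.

Need to visit all 7 open cells exactly once, starting at (2,1) and ending at (3,2).
Cell (1,3) has only two open neighbours ((2,3) and (1,2)), so the path must pass straight through it: one of those is the cell it's entered from and the other is where it exits.
Route from (2,1): up 1 to (1,1), right 2 to (1,3), down 1 to (2,3), left 1 to (2,2), down 1 to (3,2) — 6 moves in all.
Check: all 7 open cells covered.

(2,1) -> (1,1) -> (1,2) -> (1,3) -> (2,3) -> (2,2) -> (3,2)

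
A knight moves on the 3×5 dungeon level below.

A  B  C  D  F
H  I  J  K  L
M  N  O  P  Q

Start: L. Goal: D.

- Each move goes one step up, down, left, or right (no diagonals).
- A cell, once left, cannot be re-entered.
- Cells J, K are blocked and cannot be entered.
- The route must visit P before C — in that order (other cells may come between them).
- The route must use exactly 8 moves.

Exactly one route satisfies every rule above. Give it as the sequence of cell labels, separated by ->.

The waypoints must appear in the order P, C, with no cell reused.
Route from L: down to Q, 3× left (reaching N), 2× up (reaching B), 2× right (reaching D) — 8 moves in all.
Check: order respected (P at step 2, C at step 7); 8 moves as required.

L -> Q -> P -> O -> N -> I -> B -> C -> D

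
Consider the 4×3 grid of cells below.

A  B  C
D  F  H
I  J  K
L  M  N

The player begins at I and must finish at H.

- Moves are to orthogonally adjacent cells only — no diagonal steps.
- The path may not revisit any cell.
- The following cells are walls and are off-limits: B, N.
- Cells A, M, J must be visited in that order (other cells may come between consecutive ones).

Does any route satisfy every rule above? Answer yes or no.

A must be visited but has only one open neighbour (D), and it is neither the start nor the goal — the route would have to enter and leave through D, re-entering it.

no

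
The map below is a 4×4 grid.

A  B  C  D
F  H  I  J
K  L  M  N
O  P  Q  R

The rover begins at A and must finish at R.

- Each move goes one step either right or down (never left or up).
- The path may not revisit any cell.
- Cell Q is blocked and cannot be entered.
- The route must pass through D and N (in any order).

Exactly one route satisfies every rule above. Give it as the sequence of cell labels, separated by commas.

Moves only go right or down, so the column and row indices never decrease.
Route from A: right 3 to D, down 3 to R — 6 moves in all.
Check: all required cells visited.

A, B, C, D, J, N, R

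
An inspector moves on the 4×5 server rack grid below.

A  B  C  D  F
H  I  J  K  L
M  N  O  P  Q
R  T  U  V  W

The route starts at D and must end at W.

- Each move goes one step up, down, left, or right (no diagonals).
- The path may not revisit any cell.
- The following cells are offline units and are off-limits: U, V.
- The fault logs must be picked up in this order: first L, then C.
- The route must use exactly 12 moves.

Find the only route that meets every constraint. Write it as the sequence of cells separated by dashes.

The waypoints must appear in the order L, C, with no cell reused.
Route from D: right 1 to F, down 1 to L, left 2 to J, up 1 to C, left 1 to B, down 2 to N, right 3 to Q, down 1 to W — 12 moves in all.
Check: order respected (L at step 2, C at step 5); 12 moves as required.

D - F - L - K - J - C - B - I - N - O - P - Q - W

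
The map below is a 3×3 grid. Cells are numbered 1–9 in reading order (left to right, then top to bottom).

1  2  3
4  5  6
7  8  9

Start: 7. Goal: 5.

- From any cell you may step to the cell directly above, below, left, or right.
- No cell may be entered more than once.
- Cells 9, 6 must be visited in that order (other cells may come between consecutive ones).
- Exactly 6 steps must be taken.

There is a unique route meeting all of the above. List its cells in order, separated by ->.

7 -> 8 -> 9 -> 6 -> 3 -> 2 -> 5

The waypoints must appear in the order 9, 6, with no cell reused.
Route from 7: right 2 to 9, up 2 to 3, left 1 to 2, down 1 to 5 — 6 moves in all.
Check: order respected (9 at step 2, 6 at step 3); 6 moves as required.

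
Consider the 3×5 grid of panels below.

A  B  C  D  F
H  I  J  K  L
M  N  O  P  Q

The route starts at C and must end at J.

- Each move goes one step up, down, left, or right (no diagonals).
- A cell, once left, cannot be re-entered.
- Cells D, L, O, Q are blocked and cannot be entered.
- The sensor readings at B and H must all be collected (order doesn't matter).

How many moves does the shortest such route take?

5

Any route passes through B and H in some order between C and J. Summing Manhattan distances along each leg and taking the cheapest ordering (C → B → H → J) gives a lower bound of 1 + 2 + 2 = 5 moves.
A route of 5 moves achieves this: C → B → A → H → I → J.
Since 5 matches the lower bound, it is optimal.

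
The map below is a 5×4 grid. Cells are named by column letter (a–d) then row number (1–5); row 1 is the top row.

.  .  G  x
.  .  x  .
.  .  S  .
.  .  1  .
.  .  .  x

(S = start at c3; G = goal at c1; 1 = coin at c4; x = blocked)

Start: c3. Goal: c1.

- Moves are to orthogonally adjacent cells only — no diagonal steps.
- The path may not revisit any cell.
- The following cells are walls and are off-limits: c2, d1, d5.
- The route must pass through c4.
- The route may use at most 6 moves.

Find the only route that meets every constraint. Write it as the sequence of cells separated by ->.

The budget equals the shortest possible length, so every move has to be on a shortest route through the required cells.
Route from c3: down to c4, left to b4, 3× up (reaching b1), right to c1 — 6 moves in all.
Check: all required cells visited; 6 ≤ 6 moves.

c3 -> c4 -> b4 -> b3 -> b2 -> b1 -> c1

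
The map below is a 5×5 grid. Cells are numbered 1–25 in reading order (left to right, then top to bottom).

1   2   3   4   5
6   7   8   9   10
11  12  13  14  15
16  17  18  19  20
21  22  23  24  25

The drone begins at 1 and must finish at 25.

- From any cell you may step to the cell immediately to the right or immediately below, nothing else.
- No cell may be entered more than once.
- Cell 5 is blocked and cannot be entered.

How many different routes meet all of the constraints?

69

A right/down-only route from 1 to 25 makes exactly 4 down-moves and 4 right-moves in some order.
With no other constraints that would be C(8,4) = 70 routes.
Subtract routes through each blocked cell (inclusion–exclusion for overlaps): − through 5: 1 → 69.
That gives 69 routes.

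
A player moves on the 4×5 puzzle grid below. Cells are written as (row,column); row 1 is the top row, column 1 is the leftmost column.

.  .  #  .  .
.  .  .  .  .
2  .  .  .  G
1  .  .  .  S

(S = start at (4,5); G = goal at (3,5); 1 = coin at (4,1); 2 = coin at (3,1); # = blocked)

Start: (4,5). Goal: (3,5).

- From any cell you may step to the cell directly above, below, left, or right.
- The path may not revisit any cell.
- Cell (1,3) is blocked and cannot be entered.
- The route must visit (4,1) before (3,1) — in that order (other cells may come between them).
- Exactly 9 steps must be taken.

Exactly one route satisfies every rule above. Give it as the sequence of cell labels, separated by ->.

The waypoints must appear in the order (4,1), (3,1), with no cell reused.
Route from (4,5): 4× left (reaching (4,1)), up to (3,1), 4× right (reaching (3,5)) — 9 moves in all.
Check: order respected (1 at step 4, 2 at step 5); 9 moves as required.

(4,5) -> (4,4) -> (4,3) -> (4,2) -> (4,1) -> (3,1) -> (3,2) -> (3,3) -> (3,4) -> (3,5)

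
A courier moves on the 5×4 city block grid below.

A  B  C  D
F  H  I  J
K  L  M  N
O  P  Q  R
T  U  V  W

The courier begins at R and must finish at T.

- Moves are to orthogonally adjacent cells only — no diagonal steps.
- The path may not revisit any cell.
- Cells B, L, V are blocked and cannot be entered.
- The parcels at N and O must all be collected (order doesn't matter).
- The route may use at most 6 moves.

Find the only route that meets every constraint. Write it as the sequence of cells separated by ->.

R -> N -> M -> Q -> P -> O -> T

Any route must reach N and O and still end at T within 6 moves, so the order of the required stops is forced.
Route from R: up 1 to N, left 1 to M, down 1 to Q, left 2 to O, down 1 to T — 6 moves in all.
Check: all required cells visited; 6 ≤ 6 moves.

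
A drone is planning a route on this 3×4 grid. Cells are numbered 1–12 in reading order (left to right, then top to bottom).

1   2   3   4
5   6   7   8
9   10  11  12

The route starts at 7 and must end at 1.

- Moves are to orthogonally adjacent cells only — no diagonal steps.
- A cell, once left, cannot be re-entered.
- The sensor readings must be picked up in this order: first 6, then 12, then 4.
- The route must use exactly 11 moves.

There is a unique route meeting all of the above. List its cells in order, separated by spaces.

7 6 5 9 10 11 12 8 4 3 2 1

The waypoints must appear in the order 6, 12, 4, with no cell reused.
Route from 7: left 2 to 5, down 1 to 9, right 3 to 12, up 2 to 4, left 3 to 1 — 11 moves in all.
Check: order respected (6 at step 1, 12 at step 6, 4 at step 8); 11 moves as required.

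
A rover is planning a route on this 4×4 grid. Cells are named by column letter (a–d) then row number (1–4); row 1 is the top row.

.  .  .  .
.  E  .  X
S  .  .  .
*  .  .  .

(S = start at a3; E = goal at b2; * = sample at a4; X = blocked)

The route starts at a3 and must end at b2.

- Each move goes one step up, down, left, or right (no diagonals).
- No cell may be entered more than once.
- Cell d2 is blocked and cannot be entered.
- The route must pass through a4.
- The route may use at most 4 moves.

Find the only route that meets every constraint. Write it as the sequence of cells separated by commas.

The 4-move cap with required stops at a4 leaves no slack for detours.
Route from a3: down to a4, right to b4, 2× up (reaching b2) — 4 moves in all.
Check: all required cells visited; 4 ≤ 4 moves.

a3, a4, b4, b3, b2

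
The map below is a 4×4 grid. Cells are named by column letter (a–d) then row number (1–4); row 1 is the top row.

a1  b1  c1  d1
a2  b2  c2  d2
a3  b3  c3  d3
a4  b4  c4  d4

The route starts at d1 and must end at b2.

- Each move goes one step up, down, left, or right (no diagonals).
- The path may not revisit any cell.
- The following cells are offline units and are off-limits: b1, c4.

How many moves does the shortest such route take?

3

The Manhattan distance from d1 to b2 is |1−2| + |4−2| = 3, so at least 3 moves are needed.
A route of 3 moves achieves this: d1 → d2 → c2 → b2.
Since 3 matches the lower bound, it is optimal.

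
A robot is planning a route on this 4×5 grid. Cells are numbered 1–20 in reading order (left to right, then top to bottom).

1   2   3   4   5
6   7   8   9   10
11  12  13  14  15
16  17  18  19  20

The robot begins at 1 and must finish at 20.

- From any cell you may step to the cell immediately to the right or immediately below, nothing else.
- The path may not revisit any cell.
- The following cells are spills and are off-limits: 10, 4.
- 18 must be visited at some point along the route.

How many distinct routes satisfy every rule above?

10

A right/down-only route from 1 to 20 makes exactly 3 down-moves and 4 right-moves in some order.
With no other constraints that would be C(7,3) = 35 routes.
Split at 18 and multiply the segment counts (each segment already excludes blocked cells): 1→18: 10; 18→20: 1; product = 10.
That gives 10 routes.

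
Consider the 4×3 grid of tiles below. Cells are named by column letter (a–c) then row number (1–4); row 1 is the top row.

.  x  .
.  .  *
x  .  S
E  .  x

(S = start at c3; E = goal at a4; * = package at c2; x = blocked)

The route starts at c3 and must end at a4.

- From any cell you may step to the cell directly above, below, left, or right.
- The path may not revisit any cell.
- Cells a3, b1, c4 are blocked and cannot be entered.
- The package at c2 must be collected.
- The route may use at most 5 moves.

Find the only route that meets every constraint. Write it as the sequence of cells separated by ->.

Any route must reach c2 and still end at a4 within 5 moves, so the order of the required stops is forced.
Route from c3: up 1 to c2, left 1 to b2, down 2 to b4, left 1 to a4 — 5 moves in all.
Check: all required cells visited; 5 ≤ 5 moves.

c3 -> c2 -> b2 -> b3 -> b4 -> a4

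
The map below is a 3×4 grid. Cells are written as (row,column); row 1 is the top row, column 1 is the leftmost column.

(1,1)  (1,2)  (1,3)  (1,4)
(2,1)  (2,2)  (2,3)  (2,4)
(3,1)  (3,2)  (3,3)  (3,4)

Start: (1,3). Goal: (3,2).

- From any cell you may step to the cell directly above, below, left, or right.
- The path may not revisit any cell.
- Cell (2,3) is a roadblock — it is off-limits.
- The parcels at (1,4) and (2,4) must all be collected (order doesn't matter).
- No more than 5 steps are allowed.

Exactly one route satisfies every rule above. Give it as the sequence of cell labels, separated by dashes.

The 5-move cap with required stops at (1,4), (2,4) leaves no slack for detours.
Route from (1,3): right to (1,4), 2× down (reaching (3,4)), 2× left (reaching (3,2)) — 5 moves in all.
Check: all required cells visited; 5 ≤ 5 moves.

(1,3) - (1,4) - (2,4) - (3,4) - (3,3) - (3,2)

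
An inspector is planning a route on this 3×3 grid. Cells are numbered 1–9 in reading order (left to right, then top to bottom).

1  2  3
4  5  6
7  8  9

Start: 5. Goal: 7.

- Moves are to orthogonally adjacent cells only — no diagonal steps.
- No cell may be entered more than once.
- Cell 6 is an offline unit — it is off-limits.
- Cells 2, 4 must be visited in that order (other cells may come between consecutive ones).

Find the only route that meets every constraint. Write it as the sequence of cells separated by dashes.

5 - 2 - 1 - 4 - 7

The waypoints must appear in the order 2, 4, with no cell reused.
Route from 5: up 1 to 2, left 1 to 1, down 2 to 7 — 4 moves in all.
Check: order respected (2 at step 1, 4 at step 3).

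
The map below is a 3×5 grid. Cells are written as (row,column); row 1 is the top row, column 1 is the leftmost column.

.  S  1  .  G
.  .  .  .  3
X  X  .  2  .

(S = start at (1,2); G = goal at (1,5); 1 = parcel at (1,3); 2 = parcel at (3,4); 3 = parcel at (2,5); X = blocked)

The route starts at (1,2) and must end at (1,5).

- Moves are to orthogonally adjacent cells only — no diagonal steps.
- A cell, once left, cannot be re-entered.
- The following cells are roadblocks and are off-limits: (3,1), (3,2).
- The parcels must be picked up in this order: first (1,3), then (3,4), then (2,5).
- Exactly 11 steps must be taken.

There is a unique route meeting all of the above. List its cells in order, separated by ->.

(1,2) -> (1,1) -> (2,1) -> (2,2) -> (2,3) -> (1,3) -> (1,4) -> (2,4) -> (3,4) -> (3,5) -> (2,5) -> (1,5)

The waypoints must appear in the order (1,3), (3,4), (2,5), with no cell reused.
Route from (1,2): left 1 to (1,1), down 1 to (2,1), right 2 to (2,3), up 1 to (1,3), right 1 to (1,4), down 2 to (3,4), right 1 to (3,5), up 2 to (1,5) — 11 moves in all.
Check: order respected (1 at step 5, 2 at step 8, 3 at step 10); 11 moves as required.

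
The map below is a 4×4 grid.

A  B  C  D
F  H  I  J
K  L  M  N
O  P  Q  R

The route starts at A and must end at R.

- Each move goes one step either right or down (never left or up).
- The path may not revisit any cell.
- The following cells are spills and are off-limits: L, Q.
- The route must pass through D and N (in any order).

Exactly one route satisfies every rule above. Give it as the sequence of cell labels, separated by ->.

A -> B -> C -> D -> J -> N -> R

Moves only go right or down, so the column and row indices never decrease.
Route from A: right 3 to D, down 3 to R — 6 moves in all.
Check: all required cells visited.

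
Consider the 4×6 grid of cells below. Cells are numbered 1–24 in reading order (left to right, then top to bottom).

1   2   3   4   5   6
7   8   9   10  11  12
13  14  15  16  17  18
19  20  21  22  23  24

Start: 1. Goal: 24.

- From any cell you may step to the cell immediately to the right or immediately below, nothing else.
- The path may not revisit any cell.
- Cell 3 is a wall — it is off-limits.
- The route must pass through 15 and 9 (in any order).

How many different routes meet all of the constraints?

A right/down-only route from 1 to 24 makes exactly 3 down-moves and 5 right-moves in some order.
With no other constraints that would be C(8,3) = 56 routes.
A monotone route can only reach the required cells in the order 9, 15, so split there and multiply the segment counts (each segment already excludes blocked cells): 1→9: 2; 9→15: 1; 15→24: 4; product = 8.
That gives 8 routes.

8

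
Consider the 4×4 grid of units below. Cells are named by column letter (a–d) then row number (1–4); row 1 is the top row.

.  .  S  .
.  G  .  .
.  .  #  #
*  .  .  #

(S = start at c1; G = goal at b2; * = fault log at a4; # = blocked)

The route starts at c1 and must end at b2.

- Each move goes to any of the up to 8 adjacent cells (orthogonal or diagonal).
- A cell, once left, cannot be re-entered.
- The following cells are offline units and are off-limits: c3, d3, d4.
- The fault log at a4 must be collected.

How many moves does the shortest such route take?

5

Any route passes through a4 somewhere between c1 and b2. Summing Chebyshev distances along the two legs (c1 → a4 → b2) gives a lower bound of 3 + 2 = 5 moves.
A route of 5 moves achieves this: c1 → c2 → b3 → a4 → a3 → b2.
Since 5 matches the lower bound, it is optimal.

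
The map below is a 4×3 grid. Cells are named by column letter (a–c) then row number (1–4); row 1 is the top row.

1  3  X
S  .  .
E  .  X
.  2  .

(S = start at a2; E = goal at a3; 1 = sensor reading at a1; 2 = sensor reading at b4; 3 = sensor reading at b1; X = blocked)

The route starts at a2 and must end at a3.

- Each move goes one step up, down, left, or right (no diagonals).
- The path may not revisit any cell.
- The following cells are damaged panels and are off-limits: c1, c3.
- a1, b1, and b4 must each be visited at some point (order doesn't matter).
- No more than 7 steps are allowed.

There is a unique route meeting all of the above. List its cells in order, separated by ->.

The budget equals the shortest possible length, so every move has to be on a shortest route through the required cells.
Route from a2: up to a1, right to b1, 3× down (reaching b4), left to a4, up to a3 — 7 moves in all.
Check: all required cells visited; 7 ≤ 7 moves.

a2 -> a1 -> b1 -> b2 -> b3 -> b4 -> a4 -> a3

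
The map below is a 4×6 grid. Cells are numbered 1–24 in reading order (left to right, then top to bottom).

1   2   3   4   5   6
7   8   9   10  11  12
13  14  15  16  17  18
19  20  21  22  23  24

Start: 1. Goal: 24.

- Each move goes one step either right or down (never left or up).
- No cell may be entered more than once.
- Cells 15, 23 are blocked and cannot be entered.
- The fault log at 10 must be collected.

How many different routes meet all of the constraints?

A right/down-only route from 1 to 24 makes exactly 3 down-moves and 5 right-moves in some order.
With no other constraints that would be C(8,3) = 56 routes.
Split at 10 and multiply the segment counts (each segment already excludes blocked cells): 1→10: 4; 10→24: 3; product = 12.
That gives 12 routes.

12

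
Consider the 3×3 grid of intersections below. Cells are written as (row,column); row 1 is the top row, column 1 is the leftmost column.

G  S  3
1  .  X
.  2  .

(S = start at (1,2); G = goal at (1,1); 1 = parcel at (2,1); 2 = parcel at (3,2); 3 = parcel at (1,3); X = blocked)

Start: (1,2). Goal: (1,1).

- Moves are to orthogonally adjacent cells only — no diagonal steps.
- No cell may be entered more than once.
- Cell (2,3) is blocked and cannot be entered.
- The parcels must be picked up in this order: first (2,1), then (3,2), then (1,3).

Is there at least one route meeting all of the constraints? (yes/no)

no

(1,3) must be visited but has only one open neighbour ((1,2)), and it is neither the start nor the goal — the route would have to enter and leave through (1,2), re-entering it.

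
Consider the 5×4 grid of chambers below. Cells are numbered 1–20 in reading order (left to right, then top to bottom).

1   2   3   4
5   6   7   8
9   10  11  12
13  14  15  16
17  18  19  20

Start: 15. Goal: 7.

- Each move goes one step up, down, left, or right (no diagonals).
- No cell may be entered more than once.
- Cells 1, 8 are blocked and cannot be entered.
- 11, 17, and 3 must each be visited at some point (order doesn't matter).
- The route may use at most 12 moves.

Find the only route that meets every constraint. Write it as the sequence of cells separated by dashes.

15 - 11 - 10 - 14 - 18 - 17 - 13 - 9 - 5 - 6 - 2 - 3 - 7

Any route must reach 11, 17, and 3 and still end at 7 within 12 moves, so the order of the required stops is forced.
Route from 15: up to 11, left to 10, 2× down (reaching 18), left to 17, 3× up (reaching 5), right to 6, up to 2, right to 3, down to 7 — 12 moves in all.
Check: all required cells visited; 12 ≤ 12 moves.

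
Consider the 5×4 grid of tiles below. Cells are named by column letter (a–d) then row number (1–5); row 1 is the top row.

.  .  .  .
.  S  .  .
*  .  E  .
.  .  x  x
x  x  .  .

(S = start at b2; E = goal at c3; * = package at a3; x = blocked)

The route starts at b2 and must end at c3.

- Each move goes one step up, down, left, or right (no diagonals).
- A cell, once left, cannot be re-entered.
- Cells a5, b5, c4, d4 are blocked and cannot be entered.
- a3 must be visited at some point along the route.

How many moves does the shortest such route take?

Any route passes through a3 somewhere between b2 and c3. Summing Manhattan distances along the two legs (b2 → a3 → c3) gives a lower bound of 2 + 2 = 4 moves.
A route of 4 moves achieves this: b2 → a2 → a3 → b3 → c3.
Since 4 matches the lower bound, it is optimal.

4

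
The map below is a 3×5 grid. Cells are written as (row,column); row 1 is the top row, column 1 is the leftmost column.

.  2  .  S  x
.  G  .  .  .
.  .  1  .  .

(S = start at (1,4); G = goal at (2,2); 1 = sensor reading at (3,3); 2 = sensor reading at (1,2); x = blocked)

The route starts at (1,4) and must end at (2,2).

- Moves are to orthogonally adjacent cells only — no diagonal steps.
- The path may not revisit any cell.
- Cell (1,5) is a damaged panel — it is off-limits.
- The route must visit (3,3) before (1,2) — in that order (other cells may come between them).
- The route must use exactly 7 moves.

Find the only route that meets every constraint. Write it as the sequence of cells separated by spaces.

(1,4) (2,4) (3,4) (3,3) (2,3) (1,3) (1,2) (2,2)

The waypoints must appear in the order (3,3), (1,2), with no cell reused.
Route from (1,4): 2× down (reaching (3,4)), left to (3,3), 2× up (reaching (1,3)), left to (1,2), down to (2,2) — 7 moves in all.
Check: order respected (1 at step 3, 2 at step 6); 7 moves as required.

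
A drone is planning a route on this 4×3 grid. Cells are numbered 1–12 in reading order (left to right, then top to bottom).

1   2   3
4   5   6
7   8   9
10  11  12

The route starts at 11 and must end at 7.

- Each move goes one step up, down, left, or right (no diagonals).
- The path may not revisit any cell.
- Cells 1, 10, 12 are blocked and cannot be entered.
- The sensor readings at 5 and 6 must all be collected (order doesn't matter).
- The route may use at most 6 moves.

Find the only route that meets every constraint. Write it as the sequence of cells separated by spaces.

The 6-move cap with required stops at 5, 6 leaves no slack for detours.
Route from 11: up to 8, right to 9, up to 6, 2× left (reaching 4), down to 7 — 6 moves in all.
Check: all required cells visited; 6 ≤ 6 moves.

11 8 9 6 5 4 7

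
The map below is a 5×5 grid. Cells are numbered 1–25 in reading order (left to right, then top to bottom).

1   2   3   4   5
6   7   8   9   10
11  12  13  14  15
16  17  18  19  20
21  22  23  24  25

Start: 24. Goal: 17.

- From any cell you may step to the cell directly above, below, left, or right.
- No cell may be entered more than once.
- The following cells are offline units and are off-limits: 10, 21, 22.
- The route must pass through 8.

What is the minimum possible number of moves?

7

Any route passes through 8 somewhere between 24 and 17. Summing Manhattan distances along the two legs (24 → 8 → 17) gives a lower bound of 4 + 3 = 7 moves.
A route of 7 moves achieves this: 24 → 19 → 14 → 9 → 8 → 13 → 18 → 17.
Since 7 matches the lower bound, it is optimal.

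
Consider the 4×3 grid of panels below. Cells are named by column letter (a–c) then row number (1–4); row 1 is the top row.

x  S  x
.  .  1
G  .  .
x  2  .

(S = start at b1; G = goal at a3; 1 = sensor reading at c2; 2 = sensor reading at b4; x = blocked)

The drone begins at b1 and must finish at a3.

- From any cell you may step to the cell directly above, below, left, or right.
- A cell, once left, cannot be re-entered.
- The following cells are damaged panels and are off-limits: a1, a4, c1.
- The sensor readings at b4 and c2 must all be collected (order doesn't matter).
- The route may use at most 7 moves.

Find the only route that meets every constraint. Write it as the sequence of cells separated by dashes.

b1 - b2 - c2 - c3 - c4 - b4 - b3 - a3

The 7-move cap with required stops at b4, c2 leaves no slack for detours.
Route from b1: down 1 to b2, right 1 to c2, down 2 to c4, left 1 to b4, up 1 to b3, left 1 to a3 — 7 moves in all.
Check: all required cells visited; 7 ≤ 7 moves.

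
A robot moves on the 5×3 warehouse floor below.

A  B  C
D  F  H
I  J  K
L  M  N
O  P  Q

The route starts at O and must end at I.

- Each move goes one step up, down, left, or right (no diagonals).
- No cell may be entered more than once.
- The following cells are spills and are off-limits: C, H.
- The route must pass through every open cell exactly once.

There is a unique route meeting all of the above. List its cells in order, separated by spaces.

Need to visit all 13 open cells exactly once, starting at O and ending at I.
Cell A has only two open neighbours (D and B), so the path must pass straight through it: one of those is the cell it's entered from and the other is where it exits.
Route from O: up to L, right to M, down to P, right to Q, 2× up (reaching K), left to J, 2× up (reaching B), left to A, 2× down (reaching I) — 12 moves in all.
Check: all 13 open cells covered.

O L M P Q N K J F B A D I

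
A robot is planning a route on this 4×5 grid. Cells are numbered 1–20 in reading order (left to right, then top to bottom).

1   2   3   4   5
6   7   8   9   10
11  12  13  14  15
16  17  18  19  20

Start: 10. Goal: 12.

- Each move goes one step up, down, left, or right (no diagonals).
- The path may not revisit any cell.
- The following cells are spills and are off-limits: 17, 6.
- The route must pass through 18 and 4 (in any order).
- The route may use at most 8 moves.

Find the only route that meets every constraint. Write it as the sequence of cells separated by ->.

The budget equals the shortest possible length, so every move has to be on a shortest route through the required cells.
Route from 10: up to 5, left to 4, 3× down (reaching 19), left to 18, up to 13, left to 12 — 8 moves in all.
Check: all required cells visited; 8 ≤ 8 moves.

10 -> 5 -> 4 -> 9 -> 14 -> 19 -> 18 -> 13 -> 12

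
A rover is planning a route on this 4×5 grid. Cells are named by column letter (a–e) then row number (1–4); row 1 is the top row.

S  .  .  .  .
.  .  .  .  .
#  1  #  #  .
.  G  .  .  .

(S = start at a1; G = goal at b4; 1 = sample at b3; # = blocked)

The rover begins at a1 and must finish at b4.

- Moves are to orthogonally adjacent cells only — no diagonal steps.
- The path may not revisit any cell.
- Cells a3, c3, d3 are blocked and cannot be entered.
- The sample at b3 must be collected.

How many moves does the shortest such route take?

4

Any route passes through b3 somewhere between a1 and b4. Summing Manhattan distances along the two legs (a1 → b3 → b4) gives a lower bound of 3 + 1 = 4 moves.
A route of 4 moves achieves this: a1 → a2 → b2 → b3 → b4.
Since 4 matches the lower bound, it is optimal.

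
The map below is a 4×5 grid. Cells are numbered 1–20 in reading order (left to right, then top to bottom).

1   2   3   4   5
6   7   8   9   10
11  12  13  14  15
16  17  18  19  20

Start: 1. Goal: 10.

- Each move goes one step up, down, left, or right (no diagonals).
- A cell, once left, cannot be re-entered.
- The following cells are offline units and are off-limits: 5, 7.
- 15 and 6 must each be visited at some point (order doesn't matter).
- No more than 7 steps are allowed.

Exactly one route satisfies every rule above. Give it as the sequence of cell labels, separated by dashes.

The budget equals the shortest possible length, so every move has to be on a shortest route through the required cells.
Route from 1: 2× down (reaching 11), 4× right (reaching 15), up to 10 — 7 moves in all.
Check: all required cells visited; 7 ≤ 7 moves.

1 - 6 - 11 - 12 - 13 - 14 - 15 - 10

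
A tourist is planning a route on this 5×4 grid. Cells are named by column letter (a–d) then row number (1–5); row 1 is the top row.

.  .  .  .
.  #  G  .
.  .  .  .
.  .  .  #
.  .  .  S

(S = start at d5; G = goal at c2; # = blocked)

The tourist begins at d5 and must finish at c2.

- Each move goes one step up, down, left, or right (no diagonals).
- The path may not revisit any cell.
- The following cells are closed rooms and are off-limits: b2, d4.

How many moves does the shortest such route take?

4

The Manhattan distance from d5 to c2 is |5−2| + |4−3| = 4, so at least 4 moves are needed.
A route of 4 moves achieves this: d5 → c5 → c4 → c3 → c2.
Since 4 matches the lower bound, it is optimal.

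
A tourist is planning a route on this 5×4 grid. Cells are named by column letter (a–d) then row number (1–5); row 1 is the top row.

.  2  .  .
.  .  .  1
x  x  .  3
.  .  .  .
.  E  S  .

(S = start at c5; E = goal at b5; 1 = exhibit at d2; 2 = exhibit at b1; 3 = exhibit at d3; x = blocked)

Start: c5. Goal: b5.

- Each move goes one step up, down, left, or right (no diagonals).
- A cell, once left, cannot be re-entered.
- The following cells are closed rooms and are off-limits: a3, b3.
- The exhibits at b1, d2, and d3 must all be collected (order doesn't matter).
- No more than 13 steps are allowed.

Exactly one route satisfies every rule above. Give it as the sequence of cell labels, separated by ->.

c5 -> d5 -> d4 -> d3 -> d2 -> d1 -> c1 -> b1 -> b2 -> c2 -> c3 -> c4 -> b4 -> b5

The budget equals the shortest possible length, so every move has to be on a shortest route through the required cells.
Route from c5: right 1 to d5, up 4 to d1, left 2 to b1, down 1 to b2, right 1 to c2, down 2 to c4, left 1 to b4, down 1 to b5 — 13 moves in all.
Check: all required cells visited; 13 ≤ 13 moves.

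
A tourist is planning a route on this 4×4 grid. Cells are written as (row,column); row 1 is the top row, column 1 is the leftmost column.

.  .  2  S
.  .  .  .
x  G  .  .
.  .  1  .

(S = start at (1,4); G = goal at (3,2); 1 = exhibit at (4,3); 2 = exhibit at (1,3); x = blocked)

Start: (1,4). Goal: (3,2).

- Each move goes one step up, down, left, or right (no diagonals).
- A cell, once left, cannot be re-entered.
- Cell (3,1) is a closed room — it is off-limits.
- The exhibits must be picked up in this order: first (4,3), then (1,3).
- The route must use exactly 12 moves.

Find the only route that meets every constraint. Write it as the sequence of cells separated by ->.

(1,4) -> (2,4) -> (3,4) -> (4,4) -> (4,3) -> (3,3) -> (2,3) -> (1,3) -> (1,2) -> (1,1) -> (2,1) -> (2,2) -> (3,2)

The waypoints must appear in the order (4,3), (1,3), with no cell reused.
Route from (1,4): down 3 to (4,4), left 1 to (4,3), up 3 to (1,3), left 2 to (1,1), down 1 to (2,1), right 1 to (2,2), down 1 to (3,2) — 12 moves in all.
Check: order respected (1 at step 4, 2 at step 7); 12 moves as required.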